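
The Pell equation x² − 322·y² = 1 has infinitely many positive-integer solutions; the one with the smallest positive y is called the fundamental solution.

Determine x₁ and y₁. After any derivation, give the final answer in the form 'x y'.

323 18

√322 = [17; 1,16,1,34, …], period ℓ=4 (even) → k=3
step 0: (17, 1)  from 17·(1,0) + (0,1)
step 1: (18, 1)  from 1·(17,1) + (1,0)
step 2: (305, 17)  from 16·(18,1) + (17,1)
step 3: (323, 18)  from 1·(305,17) + (18,1)
→ (323, 18).  Check: 323²=104329, 322·18²=104328, difference 1.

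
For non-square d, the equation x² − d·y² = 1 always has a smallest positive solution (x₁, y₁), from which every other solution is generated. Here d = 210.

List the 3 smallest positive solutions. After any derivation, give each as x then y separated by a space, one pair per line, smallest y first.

29 2
1681 116
97469 6726

d=210: √d = [14; 2,28] (ℓ=2, even), read p_1/q_1
i=0: a=14 ⇒ p=14, q=1
i=1: a=2 ⇒ p=29, q=2
(x₁, y₁) = (29, 2);  29² − 210·2² = 1 ✓
k=2:  x_2 = 29·29+210·2·2 = 1681,  y_2 = 29·2+2·29 = 116
k=3:  x_3 = 29·1681+210·2·116 = 97469,  y_3 = 29·116+2·1681 = 6726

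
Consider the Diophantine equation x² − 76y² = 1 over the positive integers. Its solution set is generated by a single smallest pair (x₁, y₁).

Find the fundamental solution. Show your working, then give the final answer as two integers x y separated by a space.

d=76: √d = [8; 1,2,1,1,5,4,5,1,1,2,1,16] (ℓ=12, even), read p_11/q_11
i=0: a=8 ⇒ p=8, q=1
i=1: a=1 ⇒ p=9, q=1
…
i=5: a=5 ⇒ p=340, q=39
i=6: a=4 ⇒ p=1421, q=163
i=7: a=5 ⇒ p=7445, q=854
i=8: a=1 ⇒ p=8866, q=1017
…
i=10: a=2 ⇒ p=41488, q=4759
i=11: a=1 ⇒ p=57799, q=6630
fundamental: x₁=57799, y₁=6630  (since 3340724401 − 76·43956900 = 1)

57799 6630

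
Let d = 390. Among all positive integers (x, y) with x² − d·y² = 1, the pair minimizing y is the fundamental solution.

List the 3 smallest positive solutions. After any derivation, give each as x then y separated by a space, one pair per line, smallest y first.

d=390: √d = [19; 1,2,1,38] (ℓ=4, even), read p_3/q_3
i=0: a=19 ⇒ p=19, q=1
…
i=2: a=2 ⇒ p=59, q=3
i=3: a=1 ⇒ p=79, q=4
fundamental: x₁=79, y₁=4  (since 6241 − 390·16 = 1)
(x_2, y_2) = (79·79 + 390·4·4, 79·4 + 4·79) = (12481, 632)
(x_3, y_3) = (79·12481 + 390·4·632, 79·632 + 4·12481) = (1971919, 99852)

79 4
12481 632
1971919 99852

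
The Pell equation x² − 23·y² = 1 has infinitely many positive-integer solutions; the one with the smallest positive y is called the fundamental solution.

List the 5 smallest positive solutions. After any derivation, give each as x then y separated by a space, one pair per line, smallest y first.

[4; 1,3,1,8] for √23; ℓ=4 ⇒ convergent index 3
step 0: (4, 1)  from 4·(1,0) + (0,1)
…
step 2: (19, 4)  from 3·(5,1) + (4,1)
step 3: (24, 5)  from 1·(19,4) + (5,1)
→ (24, 5).  Check: 24²=576, 23·5²=575, difference 1.
(x_2, y_2) = (24·24 + 23·5·5, 24·5 + 5·24) = (1151, 240)
(x_3, y_3) = (24·1151 + 23·5·240, 24·240 + 5·1151) = (55224, 11515)
(x_4, y_4) = (24·55224 + 23·5·11515, 24·11515 + 5·55224) = (2649601, 552480)
(x_5, y_5) = (24·2649601 + 23·5·552480, 24·552480 + 5·2649601) = (127125624, 26507525)

24 5
1151 240
55224 11515
2649601 552480
127125624 26507525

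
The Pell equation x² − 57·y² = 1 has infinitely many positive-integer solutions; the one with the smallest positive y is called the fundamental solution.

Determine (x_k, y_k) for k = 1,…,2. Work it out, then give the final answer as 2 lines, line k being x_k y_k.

151 20
45601 6040

√57 = [7; 1,1,4,1,1,14, …], period ℓ=6 (even) → k=5
k=0  a_k=7  p_k/q_k = 7/1
k=1  a_k=1  p_k/q_k = 8/1
k=2  a_k=1  p_k/q_k = 15/2
k=3  a_k=4  p_k/q_k = 68/9
k=4  a_k=1  p_k/q_k = 83/11
k=5  a_k=1  p_k/q_k = 151/20
→ (151, 20).  Check: 151²=22801, 57·20²=22800, difference 1.
n=2: (151,20)∘(151,20) = (151·151+57·20·20, 151·20+20·151) = (45601,6040)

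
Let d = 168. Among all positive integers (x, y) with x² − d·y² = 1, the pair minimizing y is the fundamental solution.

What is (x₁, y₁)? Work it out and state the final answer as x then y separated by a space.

√168 → a₀=12, period (1,24); ℓ=2 even so k=1
k=0  a_k=12  p_k/q_k = 12/1
k=1  a_k=1  p_k/q_k = 13/1
(x₁, y₁) = (13, 1);  13² − 168·1² = 1 ✓

13 1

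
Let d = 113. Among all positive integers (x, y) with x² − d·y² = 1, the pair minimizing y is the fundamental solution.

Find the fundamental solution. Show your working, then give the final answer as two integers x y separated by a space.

1204353 113296

√113 = [10; 1,1,1,2,2,1,1,1,20, …], period ℓ=9 (odd) → k=17
step 0: (10, 1)  from 10·(1,0) + (0,1)
step 1: (11, 1)  from 1·(10,1) + (1,0)
…
step 3: (32, 3)  from 1·(21,2) + (11,1)
step 4: (85, 8)  from 2·(32,3) + (21,2)
step 5: (202, 19)  from 2·(85,8) + (32,3)
step 6: (287, 27)  from 1·(202,19) + (85,8)
step 7: (489, 46)  from 1·(287,27) + (202,19)
…
step 13: (131952, 12413)  from 2·(49579,4664) + (32794,3085)
…
step 15: (445435, 41903)  from 1·(313483,29490) + (131952,12413)
step 16: (758918, 71393)  from 1·(445435,41903) + (313483,29490)
step 17: (1204353, 113296)  from 1·(758918,71393) + (445435,41903)
→ (1204353, 113296).  Check: 1204353²=1450466148609, 113·113296²=1450466148608, difference 1.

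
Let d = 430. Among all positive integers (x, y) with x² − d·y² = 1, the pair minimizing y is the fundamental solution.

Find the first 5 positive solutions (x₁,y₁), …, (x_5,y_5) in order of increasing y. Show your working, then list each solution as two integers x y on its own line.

2862251 138030
16384961574001 790153011060
93795745300289010251 4523232492118854090
536933931562978654798296001 25893253447598574322902120
3073679365100040639604854765306251 148225981147280410676109712890150

√430 = [20; 1,2,1,3,1,…,2,1,40, …], period ℓ=14 (even) → k=13
i=0: a=20 ⇒ p=20, q=1
…
i=3: a=1 ⇒ p=83, q=4
i=4: a=3 ⇒ p=311, q=15
…
i=11: a=1 ⇒ p=754371, q=36379
i=12: a=2 ⇒ p=2107880, q=101651
i=13: a=1 ⇒ p=2862251, q=138030
(x₁, y₁) = (2862251, 138030);  2862251² − 430·138030² = 1 ✓
(2862251+138030√430)^2 = 16384961574001 + 790153011060√430
(2862251+138030√430)^3 = 93795745300289010251 + 4523232492118854090√430
(2862251+138030√430)^4 = 536933931562978654798296001 + 25893253447598574322902120√430
(2862251+138030√430)^5 = 3073679365100040639604854765306251 + 148225981147280410676109712890150√430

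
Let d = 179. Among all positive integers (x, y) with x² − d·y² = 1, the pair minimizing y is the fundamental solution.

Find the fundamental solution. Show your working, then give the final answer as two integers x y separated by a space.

4190210 313191

√179 = [13; 2,1,1,1,3,…,1,2,26, …], period ℓ=14 (even) → k=13
k=0  a_k=13  p_k/q_k = 13/1
k=1  a_k=2  p_k/q_k = 27/2
k=2  a_k=1  p_k/q_k = 40/3
…
k=6  a_k=5  p_k/q_k = 2047/153
…
k=8  a_k=5  p_k/q_k = 137042/10243
k=9  a_k=3  p_k/q_k = 438125/32747
k=10  a_k=1  p_k/q_k = 575167/42990
k=11  a_k=1  p_k/q_k = 1013292/75737
k=12  a_k=1  p_k/q_k = 1588459/118727
k=13  a_k=2  p_k/q_k = 4190210/313191
→ (4190210, 313191).  Check: 4190210²=17557859844100, 179·313191²=17557859844099, difference 1.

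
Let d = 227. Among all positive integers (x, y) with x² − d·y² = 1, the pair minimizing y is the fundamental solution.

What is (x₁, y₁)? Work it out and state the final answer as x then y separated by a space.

226 15

d=227: √d = [15; 15,30] (ℓ=2, even), read p_1/q_1
k=0  a_k=15  p_k/q_k = 15/1
k=1  a_k=15  p_k/q_k = 226/15
→ (226, 15).  Check: 226²=51076, 227·15²=51075, difference 1.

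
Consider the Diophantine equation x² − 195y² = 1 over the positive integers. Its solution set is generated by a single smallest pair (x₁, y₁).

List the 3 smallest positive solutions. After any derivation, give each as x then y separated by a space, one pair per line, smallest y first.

d=195: √d = [13; 1,26] (ℓ=2, even), read p_1/q_1
k=0  a_k=13  p_k/q_k = 13/1
k=1  a_k=1  p_k/q_k = 14/1
→ (14, 1).  Check: 14²=196, 195·1²=195, difference 1.
k=2:  x_2 = 14·14+195·1·1 = 391,  y_2 = 14·1+1·14 = 28
k=3:  x_3 = 14·391+195·1·28 = 10934,  y_3 = 14·28+1·391 = 783

14 1
391 28
10934 783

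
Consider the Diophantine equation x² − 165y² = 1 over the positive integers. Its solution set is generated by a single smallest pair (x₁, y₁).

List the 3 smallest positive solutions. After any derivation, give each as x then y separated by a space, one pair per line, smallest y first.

[12; 1,5,2,5,1,24] for √165; ℓ=6 ⇒ convergent index 5
a_0=12:  p_0=12·1+0=12,  q_0=12·0+1=1
a_1=1:  p_1=1·12+1=13,  q_1=1·1+0=1
a_2=5:  p_2=5·13+12=77,  q_2=5·1+1=6
…
a_4=5:  p_4=5·167+77=912,  q_4=5·13+6=71
a_5=1:  p_5=1·912+167=1079,  q_5=1·71+13=84
→ (1079, 84).  Check: 1079²=1164241, 165·84²=1164240, difference 1.
n=2: (1079,84)∘(1079,84) = (1079·1079+165·84·84, 1079·84+84·1079) = (2328481,181272)
n=3: (2328481,181272)∘(1079,84) = (1079·2328481+165·84·181272, 1079·181272+84·2328481) = (5024860919,391184892)

1079 84
2328481 181272
5024860919 391184892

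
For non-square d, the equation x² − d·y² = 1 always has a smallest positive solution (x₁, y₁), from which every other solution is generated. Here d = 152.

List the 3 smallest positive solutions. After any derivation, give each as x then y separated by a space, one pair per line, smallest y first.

37 3
2737 222
202501 16425

[12; 3,24] for √152; ℓ=2 ⇒ convergent index 1
step 0: (12, 1)  from 12·(1,0) + (0,1)
step 1: (37, 3)  from 3·(12,1) + (1,0)
fundamental: x₁=37, y₁=3  (since 1369 − 152·9 = 1)
k=2:  x_2 = 37·37+152·3·3 = 2737,  y_2 = 37·3+3·37 = 222
k=3:  x_3 = 37·2737+152·3·222 = 202501,  y_3 = 37·222+3·2737 = 16425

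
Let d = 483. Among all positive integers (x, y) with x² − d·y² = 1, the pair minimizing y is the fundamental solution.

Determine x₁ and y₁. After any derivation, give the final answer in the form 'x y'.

22 1

d=483: √d = [21; 1,42] (ℓ=2, even), read p_1/q_1
step 0: (21, 1)  from 21·(1,0) + (0,1)
step 1: (22, 1)  from 1·(21,1) + (1,0)
(x₁, y₁) = (22, 1);  22² − 483·1² = 1 ✓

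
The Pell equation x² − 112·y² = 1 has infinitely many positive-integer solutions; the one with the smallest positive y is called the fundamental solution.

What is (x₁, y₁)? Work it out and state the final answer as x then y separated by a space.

√112 = [10; 1,1,2,1,1,20, …], period ℓ=6 (even) → k=5
k=0  a_k=10  p_k/q_k = 10/1
…
k=4  a_k=1  p_k/q_k = 74/7
k=5  a_k=1  p_k/q_k = 127/12
(x₁, y₁) = (127, 12);  127² − 112·12² = 1 ✓

127 12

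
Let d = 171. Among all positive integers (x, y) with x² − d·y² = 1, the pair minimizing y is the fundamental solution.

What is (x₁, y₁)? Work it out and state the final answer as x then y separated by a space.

√171 → a₀=13, period (13,26); ℓ=2 even so k=1
i=0: a=13 ⇒ p=13, q=1
i=1: a=13 ⇒ p=170, q=13
→ (170, 13).  Check: 170²=28900, 171·13²=28899, difference 1.

170 13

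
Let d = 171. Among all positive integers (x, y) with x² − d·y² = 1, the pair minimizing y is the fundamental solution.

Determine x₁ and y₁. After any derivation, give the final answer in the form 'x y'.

[13; 13,26] for √171; ℓ=2 ⇒ convergent index 1
k=0  a_k=13  p_k/q_k = 13/1
k=1  a_k=13  p_k/q_k = 170/13
(x₁, y₁) = (170, 13);  170² − 171·13² = 1 ✓

170 13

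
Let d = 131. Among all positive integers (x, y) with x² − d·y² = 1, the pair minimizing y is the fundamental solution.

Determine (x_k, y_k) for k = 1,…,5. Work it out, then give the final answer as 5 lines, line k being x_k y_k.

d=131: √d = [11; 2,4,11,4,2,22] (ℓ=6, even), read p_5/q_5
step 0: (11, 1)  from 11·(1,0) + (0,1)
…
step 2: (103, 9)  from 4·(23,2) + (11,1)
step 3: (1156, 101)  from 11·(103,9) + (23,2)
step 4: (4727, 413)  from 4·(1156,101) + (103,9)
step 5: (10610, 927)  from 2·(4727,413) + (1156,101)
→ (10610, 927).  Check: 10610²=112572100, 131·927²=112572099, difference 1.
k=2:  x_2 = 10610·10610+131·927·927 = 225144199,  y_2 = 10610·927+927·10610 = 19670940
k=3:  x_3 = 10610·225144199+131·927·19670940 = 4777559892170,  y_3 = 10610·19670940+927·225144199 = 417417345873
k=4:  x_4 = 10610·4777559892170+131·927·417417345873 = 101379820686703201,  y_4 = 10610·417417345873+927·4777559892170 = 8857596059754120
k=5:  x_5 = 10610·101379820686703201+131·927·8857596059754120 = 2151279790194282033050,  y_5 = 10610·8857596059754120+927·101379820686703201 = 187958187970565080527

10610 927
225144199 19670940
4777559892170 417417345873
101379820686703201 8857596059754120
2151279790194282033050 187958187970565080527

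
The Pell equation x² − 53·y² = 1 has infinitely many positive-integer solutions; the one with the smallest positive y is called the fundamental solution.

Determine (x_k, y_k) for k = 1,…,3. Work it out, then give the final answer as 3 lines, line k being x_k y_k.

66249 9100
8777860001 1205731800
1163048894346249 159757052027300

[7; 3,1,1,3,14] for √53; ℓ=5 ⇒ convergent index 9
k=0  a_k=7  p_k/q_k = 7/1
…
k=3  a_k=1  p_k/q_k = 51/7
k=4  a_k=3  p_k/q_k = 182/25
k=5  a_k=14  p_k/q_k = 2599/357
…
k=7  a_k=1  p_k/q_k = 10578/1453
k=8  a_k=1  p_k/q_k = 18557/2549
k=9  a_k=3  p_k/q_k = 66249/9100
→ (66249, 9100).  Check: 66249²=4388930001, 53·9100²=4388930000, difference 1.
n=2: (66249,9100)∘(66249,9100) = (66249·66249+53·9100·9100, 66249·9100+9100·66249) = (8777860001,1205731800)
n=3: (8777860001,1205731800)∘(66249,9100) = (66249·8777860001+53·9100·1205731800, 66249·1205731800+9100·8777860001) = (1163048894346249,159757052027300)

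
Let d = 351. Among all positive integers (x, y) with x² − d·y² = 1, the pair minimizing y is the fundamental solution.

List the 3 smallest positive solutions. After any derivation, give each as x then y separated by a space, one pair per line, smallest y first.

62425 3332
7793761249 416000200
973051091875225 51937624966668

[18; 1,2,1,3,2,2,2,3,1,2,1,36] for √351; ℓ=12 ⇒ convergent index 11
step 0: (18, 1)  from 18·(1,0) + (0,1)
step 1: (19, 1)  from 1·(18,1) + (1,0)
step 2: (56, 3)  from 2·(19,1) + (18,1)
…
step 4: (281, 15)  from 3·(75,4) + (56,3)
step 5: (637, 34)  from 2·(281,15) + (75,4)
step 6: (1555, 83)  from 2·(637,34) + (281,15)
step 7: (3747, 200)  from 2·(1555,83) + (637,34)
step 8: (12796, 683)  from 3·(3747,200) + (1555,83)
step 9: (16543, 883)  from 1·(12796,683) + (3747,200)
step 10: (45882, 2449)  from 2·(16543,883) + (12796,683)
step 11: (62425, 3332)  from 1·(45882,2449) + (16543,883)
→ (62425, 3332).  Check: 62425²=3896880625, 351·3332²=3896880624, difference 1.
n=2: (62425,3332)∘(62425,3332) = (62425·62425+351·3332·3332, 62425·3332+3332·62425) = (7793761249,416000200)
n=3: (7793761249,416000200)∘(62425,3332) = (62425·7793761249+351·3332·416000200, 62425·416000200+3332·7793761249) = (973051091875225,51937624966668)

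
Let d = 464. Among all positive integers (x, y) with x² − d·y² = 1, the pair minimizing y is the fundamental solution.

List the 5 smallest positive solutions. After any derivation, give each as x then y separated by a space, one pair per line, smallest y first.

9801 455
192119201 8918910
3765920568201 174828473365
73819574785756801 3426987725981820
1447011301184484245001 67175813229867162275

√464 = [21; 1,1,5,1,1,1,5,1,1,42, …], period ℓ=10 (even) → k=9
step 0: (21, 1)  from 21·(1,0) + (0,1)
step 1: (22, 1)  from 1·(21,1) + (1,0)
step 2: (43, 2)  from 1·(22,1) + (21,1)
step 3: (237, 11)  from 5·(43,2) + (22,1)
…
step 7: (4502, 209)  from 5·(797,37) + (517,24)
step 8: (5299, 246)  from 1·(4502,209) + (797,37)
step 9: (9801, 455)  from 1·(5299,246) + (4502,209)
fundamental: x₁=9801, y₁=455  (since 96059601 − 464·207025 = 1)
(9801+455√464)^2 = 192119201 + 8918910√464
(9801+455√464)^3 = 3765920568201 + 174828473365√464
(9801+455√464)^4 = 73819574785756801 + 3426987725981820√464
(9801+455√464)^5 = 1447011301184484245001 + 67175813229867162275√464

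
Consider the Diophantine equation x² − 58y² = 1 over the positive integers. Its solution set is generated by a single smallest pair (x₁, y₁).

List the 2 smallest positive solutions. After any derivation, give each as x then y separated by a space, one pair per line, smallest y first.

19603 2574
768555217 100916244

√58 = [7; 1,1,1,1,1,1,14, …], period ℓ=7 (odd) → k=13
step 0: (7, 1)  from 7·(1,0) + (0,1)
step 1: (8, 1)  from 1·(7,1) + (1,0)
…
step 3: (23, 3)  from 1·(15,2) + (8,1)
step 4: (38, 5)  from 1·(23,3) + (15,2)
…
step 6: (99, 13)  from 1·(61,8) + (38,5)
…
step 8: (1546, 203)  from 1·(1447,190) + (99,13)
step 9: (2993, 393)  from 1·(1546,203) + (1447,190)
step 10: (4539, 596)  from 1·(2993,393) + (1546,203)
…
step 12: (12071, 1585)  from 1·(7532,989) + (4539,596)
step 13: (19603, 2574)  from 1·(12071,1585) + (7532,989)
fundamental: x₁=19603, y₁=2574  (since 384277609 − 58·6625476 = 1)
(19603+2574√58)^2 = 768555217 + 100916244√58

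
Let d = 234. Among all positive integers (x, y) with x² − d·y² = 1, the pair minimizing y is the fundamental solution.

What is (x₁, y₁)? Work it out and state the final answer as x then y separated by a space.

5201 340

√234 = [15; 3,2,1,2,1,2,3,30, …], period ℓ=8 (even) → k=7
step 0: (15, 1)  from 15·(1,0) + (0,1)
step 1: (46, 3)  from 3·(15,1) + (1,0)
…
step 3: (153, 10)  from 1·(107,7) + (46,3)
…
step 5: (566, 37)  from 1·(413,27) + (153,10)
step 6: (1545, 101)  from 2·(566,37) + (413,27)
step 7: (5201, 340)  from 3·(1545,101) + (566,37)
fundamental: x₁=5201, y₁=340  (since 27050401 − 234·115600 = 1)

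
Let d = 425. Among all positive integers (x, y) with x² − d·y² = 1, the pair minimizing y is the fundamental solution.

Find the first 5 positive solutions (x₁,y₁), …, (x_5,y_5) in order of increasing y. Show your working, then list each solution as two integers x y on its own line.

√425 = [20; 1,1,1,1,1,1,40, …], period ℓ=7 (odd) → k=13
k=0  a_k=20  p_k/q_k = 20/1
k=1  a_k=1  p_k/q_k = 21/1
k=2  a_k=1  p_k/q_k = 41/2
k=3  a_k=1  p_k/q_k = 62/3
k=4  a_k=1  p_k/q_k = 103/5
…
k=6  a_k=1  p_k/q_k = 268/13
k=7  a_k=40  p_k/q_k = 10885/528
k=8  a_k=1  p_k/q_k = 11153/541
…
k=10  a_k=1  p_k/q_k = 33191/1610
…
k=12  a_k=1  p_k/q_k = 88420/4289
k=13  a_k=1  p_k/q_k = 143649/6968
fundamental: x₁=143649, y₁=6968  (since 20635035201 − 425·48553024 = 1)
(143649+6968√425)^2 = 41270070401 + 2001892464√425
(143649+6968√425)^3 = 11856808685922849 + 575139701115304√425
(143649+6968√425)^4 = 3406437421806992601601 + 165236485849022716128√425
(143649+6968√425)^5 = 978662658398448551768841249 + 47472111910877388597026840√425

143649 6968
41270070401 2001892464
11856808685922849 575139701115304
3406437421806992601601 165236485849022716128
978662658398448551768841249 47472111910877388597026840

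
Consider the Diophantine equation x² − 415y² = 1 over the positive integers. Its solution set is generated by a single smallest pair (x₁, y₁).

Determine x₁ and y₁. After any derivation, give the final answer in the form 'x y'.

d=415: √d = [20; 2,1,2,4,6,…,1,2,40] (ℓ=16, even), read p_15/q_15
i=0: a=20 ⇒ p=20, q=1
i=1: a=2 ⇒ p=41, q=2
i=2: a=1 ⇒ p=61, q=3
…
i=4: a=4 ⇒ p=713, q=35
…
i=6: a=1 ⇒ p=5154, q=253
i=7: a=1 ⇒ p=9595, q=471
i=8: a=3 ⇒ p=33939, q=1666
i=9: a=1 ⇒ p=43534, q=2137
i=10: a=1 ⇒ p=77473, q=3803
i=11: a=6 ⇒ p=508372, q=24955
…
i=13: a=2 ⇒ p=4730294, q=232201
i=14: a=1 ⇒ p=6841255, q=335824
i=15: a=2 ⇒ p=18412804, q=903849
fundamental: x₁=18412804, y₁=903849  (since 339031351142416 − 415·816943014801 = 1)

18412804 903849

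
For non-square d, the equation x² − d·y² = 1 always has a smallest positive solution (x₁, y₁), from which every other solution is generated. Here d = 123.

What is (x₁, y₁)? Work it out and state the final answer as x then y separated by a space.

122 11

[11; 11,22] for √123; ℓ=2 ⇒ convergent index 1
i=0: a=11 ⇒ p=11, q=1
i=1: a=11 ⇒ p=122, q=11
→ (122, 11).  Check: 122²=14884, 123·11²=14883, difference 1.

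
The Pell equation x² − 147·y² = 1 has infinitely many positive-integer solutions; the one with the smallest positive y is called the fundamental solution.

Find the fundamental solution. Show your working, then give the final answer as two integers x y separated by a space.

√147 = [12; 8,24, …], period ℓ=2 (even) → k=1
k=0  a_k=12  p_k/q_k = 12/1
k=1  a_k=8  p_k/q_k = 97/8
→ (97, 8).  Check: 97²=9409, 147·8²=9408, difference 1.

97 8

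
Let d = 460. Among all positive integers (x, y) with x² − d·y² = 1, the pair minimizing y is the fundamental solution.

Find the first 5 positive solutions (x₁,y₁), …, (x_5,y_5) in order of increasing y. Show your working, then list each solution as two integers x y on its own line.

√460 → a₀=21, period (2,4,3,1,2,10,2,1,3,4,2,42); ℓ=12 even so k=11
step 0: (21, 1)  from 21·(1,0) + (0,1)
step 1: (43, 2)  from 2·(21,1) + (1,0)
step 2: (193, 9)  from 4·(43,2) + (21,1)
step 3: (622, 29)  from 3·(193,9) + (43,2)
step 4: (815, 38)  from 1·(622,29) + (193,9)
…
step 6: (23335, 1088)  from 10·(2252,105) + (815,38)
step 7: (48922, 2281)  from 2·(23335,1088) + (2252,105)
…
step 9: (265693, 12388)  from 3·(72257,3369) + (48922,2281)
step 10: (1135029, 52921)  from 4·(265693,12388) + (72257,3369)
step 11: (2535751, 118230)  from 2·(1135029,52921) + (265693,12388)
→ (2535751, 118230).  Check: 2535751²=6430033134001, 460·118230²=6430033134000, difference 1.
n=2: (2535751,118230)∘(2535751,118230) = (2535751·2535751+460·118230·118230, 2535751·118230+118230·2535751) = (12860066268001,599603681460)
n=3: (12860066268001,599603681460)∘(2535751,118230) = (2535751·12860066268001+460·118230·599603681460, 2535751·599603681460+118230·12860066268001) = (65219851798297071751,3040891269731634690)
n=4: (65219851798297071751,3040891269731634690)∘(2535751,118230) = (2535751·65219851798297071751+460·118230·3040891269731634690, 2535751·3040891269731634690+118230·65219851798297071751) = (330762608834754335913072001,15421886156225925189922920)
n=5: (330762608834754335913072001,15421886156225925189922920)∘(2535751,118230) = (2535751·330762608834754335913072001+460·118230·15421886156225925189922920, 2535751·15421886156225925189922920+118230·330762608834754335913072001) = (1677463232230609064240018182143751,78212126485069051161274736991150)

2535751 118230
12860066268001 599603681460
65219851798297071751 3040891269731634690
330762608834754335913072001 15421886156225925189922920
1677463232230609064240018182143751 78212126485069051161274736991150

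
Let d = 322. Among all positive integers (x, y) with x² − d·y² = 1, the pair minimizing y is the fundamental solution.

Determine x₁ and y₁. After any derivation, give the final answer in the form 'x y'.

323 18

d=322: √d = [17; 1,16,1,34] (ℓ=4, even), read p_3/q_3
i=0: a=17 ⇒ p=17, q=1
i=1: a=1 ⇒ p=18, q=1
i=2: a=16 ⇒ p=305, q=17
i=3: a=1 ⇒ p=323, q=18
(x₁, y₁) = (323, 18);  323² − 322·18² = 1 ✓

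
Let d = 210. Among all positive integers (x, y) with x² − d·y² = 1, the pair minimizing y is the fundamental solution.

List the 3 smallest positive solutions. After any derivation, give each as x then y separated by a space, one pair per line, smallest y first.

29 2
1681 116
97469 6726

√210 = [14; 2,28, …], period ℓ=2 (even) → k=1
k=0  a_k=14  p_k/q_k = 14/1
k=1  a_k=2  p_k/q_k = 29/2
(x₁, y₁) = (29, 2);  29² − 210·2² = 1 ✓
(x_2, y_2) = (29·29 + 210·2·2, 29·2 + 2·29) = (1681, 116)
(x_3, y_3) = (29·1681 + 210·2·116, 29·116 + 2·1681) = (97469, 6726)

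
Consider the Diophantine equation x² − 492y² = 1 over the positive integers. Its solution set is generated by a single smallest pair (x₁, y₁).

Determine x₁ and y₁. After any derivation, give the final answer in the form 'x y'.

[22; 5,1,1,10,1,1,5,44] for √492; ℓ=8 ⇒ convergent index 7
step 0: (22, 1)  from 22·(1,0) + (0,1)
step 1: (111, 5)  from 5·(22,1) + (1,0)
step 2: (133, 6)  from 1·(111,5) + (22,1)
…
step 4: (2573, 116)  from 10·(244,11) + (133,6)
step 5: (2817, 127)  from 1·(2573,116) + (244,11)
step 6: (5390, 243)  from 1·(2817,127) + (2573,116)
step 7: (29767, 1342)  from 5·(5390,243) + (2817,127)
(x₁, y₁) = (29767, 1342);  29767² − 492·1342² = 1 ✓

29767 1342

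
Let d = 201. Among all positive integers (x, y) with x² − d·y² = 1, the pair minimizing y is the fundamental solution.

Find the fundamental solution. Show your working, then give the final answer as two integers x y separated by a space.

√201 → a₀=14, period (5,1,1,1,2,…,1,5,28); ℓ=14 even so k=13
i=0: a=14 ⇒ p=14, q=1
i=1: a=5 ⇒ p=71, q=5
i=2: a=1 ⇒ p=85, q=6
i=3: a=1 ⇒ p=156, q=11
i=4: a=1 ⇒ p=241, q=17
i=5: a=2 ⇒ p=638, q=45
i=6: a=1 ⇒ p=879, q=62
i=7: a=8 ⇒ p=7670, q=541
…
i=10: a=1 ⇒ p=33317, q=2350
i=11: a=1 ⇒ p=58085, q=4097
i=12: a=1 ⇒ p=91402, q=6447
i=13: a=5 ⇒ p=515095, q=36332
fundamental: x₁=515095, y₁=36332  (since 265322859025 − 201·1320014224 = 1)

515095 36332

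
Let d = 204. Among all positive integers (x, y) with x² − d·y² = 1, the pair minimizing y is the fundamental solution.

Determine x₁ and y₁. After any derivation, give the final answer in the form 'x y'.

4999 350

√204 = [14; 3,1,1,6,1,1,3,28, …], period ℓ=8 (even) → k=7
k=0  a_k=14  p_k/q_k = 14/1
k=1  a_k=3  p_k/q_k = 43/3
k=2  a_k=1  p_k/q_k = 57/4
…
k=4  a_k=6  p_k/q_k = 657/46
k=5  a_k=1  p_k/q_k = 757/53
k=6  a_k=1  p_k/q_k = 1414/99
k=7  a_k=3  p_k/q_k = 4999/350
fundamental: x₁=4999, y₁=350  (since 24990001 − 204·122500 = 1)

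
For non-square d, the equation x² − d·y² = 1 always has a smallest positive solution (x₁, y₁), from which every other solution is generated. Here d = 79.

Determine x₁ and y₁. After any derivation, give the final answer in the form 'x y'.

d=79: √d = [8; 1,7,1,16] (ℓ=4, even), read p_3/q_3
i=0: a=8 ⇒ p=8, q=1
i=1: a=1 ⇒ p=9, q=1
i=2: a=7 ⇒ p=71, q=8
i=3: a=1 ⇒ p=80, q=9
fundamental: x₁=80, y₁=9  (since 6400 − 79·81 = 1)

80 9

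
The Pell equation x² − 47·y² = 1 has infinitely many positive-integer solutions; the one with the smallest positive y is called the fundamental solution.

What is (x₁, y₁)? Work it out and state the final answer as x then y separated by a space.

48 7

√47 → a₀=6, period (1,5,1,12); ℓ=4 even so k=3
step 0: (6, 1)  from 6·(1,0) + (0,1)
step 1: (7, 1)  from 1·(6,1) + (1,0)
step 2: (41, 6)  from 5·(7,1) + (6,1)
step 3: (48, 7)  from 1·(41,6) + (7,1)
fundamental: x₁=48, y₁=7  (since 2304 − 47·49 = 1)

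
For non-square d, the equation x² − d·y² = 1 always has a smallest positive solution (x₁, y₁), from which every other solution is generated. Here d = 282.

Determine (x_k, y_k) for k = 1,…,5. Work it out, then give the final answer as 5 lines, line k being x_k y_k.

2351 140
11054401 658280
51977791151 3095232420
244399562937601 14553782180560
1149166692954808751 68431880717760700

√282 = [16; 1,3,1,4,1,3,1,32, …], period ℓ=8 (even) → k=7
i=0: a=16 ⇒ p=16, q=1
i=1: a=1 ⇒ p=17, q=1
i=2: a=3 ⇒ p=67, q=4
i=3: a=1 ⇒ p=84, q=5
i=4: a=4 ⇒ p=403, q=24
…
i=6: a=3 ⇒ p=1864, q=111
i=7: a=1 ⇒ p=2351, q=140
→ (2351, 140).  Check: 2351²=5527201, 282·140²=5527200, difference 1.
n=2: (2351,140)∘(2351,140) = (2351·2351+282·140·140, 2351·140+140·2351) = (11054401,658280)
n=3: (11054401,658280)∘(2351,140) = (2351·11054401+282·140·658280, 2351·658280+140·11054401) = (51977791151,3095232420)
n=4: (51977791151,3095232420)∘(2351,140) = (2351·51977791151+282·140·3095232420, 2351·3095232420+140·51977791151) = (244399562937601,14553782180560)
n=5: (244399562937601,14553782180560)∘(2351,140) = (2351·244399562937601+282·140·14553782180560, 2351·14553782180560+140·244399562937601) = (1149166692954808751,68431880717760700)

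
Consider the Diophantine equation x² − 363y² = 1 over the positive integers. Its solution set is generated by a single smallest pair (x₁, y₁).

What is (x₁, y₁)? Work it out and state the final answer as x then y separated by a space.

[19; 19,38] for √363; ℓ=2 ⇒ convergent index 1
k=0  a_k=19  p_k/q_k = 19/1
k=1  a_k=19  p_k/q_k = 362/19
(x₁, y₁) = (362, 19);  362² − 363·19² = 1 ✓

362 19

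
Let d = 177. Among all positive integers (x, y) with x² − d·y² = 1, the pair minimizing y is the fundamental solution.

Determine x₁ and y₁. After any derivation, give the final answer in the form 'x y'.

62423 4692

[13; 3,3,2,8,2,3,3,26] for √177; ℓ=8 ⇒ convergent index 7
k=0  a_k=13  p_k/q_k = 13/1
…
k=2  a_k=3  p_k/q_k = 133/10
…
k=4  a_k=8  p_k/q_k = 2581/194
…
k=6  a_k=3  p_k/q_k = 18985/1427
k=7  a_k=3  p_k/q_k = 62423/4692
→ (62423, 4692).  Check: 62423²=3896630929, 177·4692²=3896630928, difference 1.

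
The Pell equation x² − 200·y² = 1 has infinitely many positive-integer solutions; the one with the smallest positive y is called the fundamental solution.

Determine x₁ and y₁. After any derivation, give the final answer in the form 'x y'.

√200 = [14; 7,28, …], period ℓ=2 (even) → k=1
a_0=14:  p_0=14·1+0=14,  q_0=14·0+1=1
a_1=7:  p_1=7·14+1=99,  q_1=7·1+0=7
(x₁, y₁) = (99, 7);  99² − 200·7² = 1 ✓

99 7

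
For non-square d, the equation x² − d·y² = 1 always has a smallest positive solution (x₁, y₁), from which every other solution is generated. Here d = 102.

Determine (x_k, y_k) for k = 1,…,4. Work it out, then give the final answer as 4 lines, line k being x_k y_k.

√102 → a₀=10, period (10,20); ℓ=2 even so k=1
step 0: (10, 1)  from 10·(1,0) + (0,1)
step 1: (101, 10)  from 10·(10,1) + (1,0)
→ (101, 10).  Check: 101²=10201, 102·10²=10200, difference 1.
(101+10√102)^2 = 20401 + 2020√102
(101+10√102)^3 = 4120901 + 408030√102
(101+10√102)^4 = 832401601 + 82420040√102

101 10
20401 2020
4120901 408030
832401601 82420040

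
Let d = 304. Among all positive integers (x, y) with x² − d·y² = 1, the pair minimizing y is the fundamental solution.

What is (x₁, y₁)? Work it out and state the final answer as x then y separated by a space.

57799 3315

√304 = [17; 2,3,2,1,1,1,1,1,2,3,2,34, …], period ℓ=12 (even) → k=11
a_0=17:  p_0=17·1+0=17,  q_0=17·0+1=1
a_1=2:  p_1=2·17+1=35,  q_1=2·1+0=2
a_2=3:  p_2=3·35+17=122,  q_2=3·2+1=7
a_3=2:  p_3=2·122+35=279,  q_3=2·7+2=16
a_4=1:  p_4=1·279+122=401,  q_4=1·16+7=23
a_5=1:  p_5=1·401+279=680,  q_5=1·23+16=39
a_6=1:  p_6=1·680+401=1081,  q_6=1·39+23=62
a_7=1:  p_7=1·1081+680=1761,  q_7=1·62+39=101
a_8=1:  p_8=1·1761+1081=2842,  q_8=1·101+62=163
a_9=2:  p_9=2·2842+1761=7445,  q_9=2·163+101=427
a_10=3:  p_10=3·7445+2842=25177,  q_10=3·427+163=1444
a_11=2:  p_11=2·25177+7445=57799,  q_11=2·1444+427=3315
fundamental: x₁=57799, y₁=3315  (since 3340724401 − 304·10989225 = 1)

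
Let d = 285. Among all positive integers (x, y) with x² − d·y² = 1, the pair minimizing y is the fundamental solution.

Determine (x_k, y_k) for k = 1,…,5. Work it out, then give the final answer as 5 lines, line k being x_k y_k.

2431 144
11819521 700128
57466508671 3404022192
279402153338881 16550355197376
1358453212067130751 80467823565619920

[16; 1,7,2,7,1,32] for √285; ℓ=6 ⇒ convergent index 5
k=0  a_k=16  p_k/q_k = 16/1
k=1  a_k=1  p_k/q_k = 17/1
k=2  a_k=7  p_k/q_k = 135/8
k=3  a_k=2  p_k/q_k = 287/17
k=4  a_k=7  p_k/q_k = 2144/127
k=5  a_k=1  p_k/q_k = 2431/144
(x₁, y₁) = (2431, 144);  2431² − 285·144² = 1 ✓
n=2: (2431,144)∘(2431,144) = (2431·2431+285·144·144, 2431·144+144·2431) = (11819521,700128)
n=3: (11819521,700128)∘(2431,144) = (2431·11819521+285·144·700128, 2431·700128+144·11819521) = (57466508671,3404022192)
n=4: (57466508671,3404022192)∘(2431,144) = (2431·57466508671+285·144·3404022192, 2431·3404022192+144·57466508671) = (279402153338881,16550355197376)
n=5: (279402153338881,16550355197376)∘(2431,144) = (2431·279402153338881+285·144·16550355197376, 2431·16550355197376+144·279402153338881) = (1358453212067130751,80467823565619920)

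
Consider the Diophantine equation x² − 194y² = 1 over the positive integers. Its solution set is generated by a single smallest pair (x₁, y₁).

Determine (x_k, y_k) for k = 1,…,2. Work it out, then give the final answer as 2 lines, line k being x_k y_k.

[13; 1,12,1,26] for √194; ℓ=4 ⇒ convergent index 3
i=0: a=13 ⇒ p=13, q=1
…
i=2: a=12 ⇒ p=181, q=13
i=3: a=1 ⇒ p=195, q=14
→ (195, 14).  Check: 195²=38025, 194·14²=38024, difference 1.
n=2: (195,14)∘(195,14) = (195·195+194·14·14, 195·14+14·195) = (76049,5460)

195 14
76049 5460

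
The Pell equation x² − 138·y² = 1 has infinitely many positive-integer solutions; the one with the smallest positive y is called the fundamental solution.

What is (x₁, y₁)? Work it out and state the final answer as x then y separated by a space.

47 4

[11; 1,2,1,22] for √138; ℓ=4 ⇒ convergent index 3
a_0=11:  p_0=11·1+0=11,  q_0=11·0+1=1
a_1=1:  p_1=1·11+1=12,  q_1=1·1+0=1
a_2=2:  p_2=2·12+11=35,  q_2=2·1+1=3
a_3=1:  p_3=1·35+12=47,  q_3=1·3+1=4
fundamental: x₁=47, y₁=4  (since 2209 − 138·16 = 1)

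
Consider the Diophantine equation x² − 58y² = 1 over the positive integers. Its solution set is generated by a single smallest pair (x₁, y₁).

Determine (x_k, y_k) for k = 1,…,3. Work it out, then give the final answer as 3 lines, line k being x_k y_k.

19603 2574
768555217 100916244
30131975818099 3956522259690

√58 → a₀=7, period (1,1,1,1,1,1,14); ℓ=7 odd so k=13
step 0: (7, 1)  from 7·(1,0) + (0,1)
…
step 2: (15, 2)  from 1·(8,1) + (7,1)
…
step 4: (38, 5)  from 1·(23,3) + (15,2)
step 5: (61, 8)  from 1·(38,5) + (23,3)
step 6: (99, 13)  from 1·(61,8) + (38,5)
…
step 10: (4539, 596)  from 1·(2993,393) + (1546,203)
…
step 12: (12071, 1585)  from 1·(7532,989) + (4539,596)
step 13: (19603, 2574)  from 1·(12071,1585) + (7532,989)
→ (19603, 2574).  Check: 19603²=384277609, 58·2574²=384277608, difference 1.
(x_2, y_2) = (19603·19603 + 58·2574·2574, 19603·2574 + 2574·19603) = (768555217, 100916244)
(x_3, y_3) = (19603·768555217 + 58·2574·100916244, 19603·100916244 + 2574·768555217) = (30131975818099, 3956522259690)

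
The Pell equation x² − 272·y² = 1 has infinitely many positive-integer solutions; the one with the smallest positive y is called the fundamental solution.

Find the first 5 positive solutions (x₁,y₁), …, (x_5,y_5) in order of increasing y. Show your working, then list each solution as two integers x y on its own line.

33 2
2177 132
143649 8710
9478657 574728
625447713 37923338

√272 → a₀=16, period (2,32); ℓ=2 even so k=1
k=0  a_k=16  p_k/q_k = 16/1
k=1  a_k=2  p_k/q_k = 33/2
(x₁, y₁) = (33, 2);  33² − 272·2² = 1 ✓
(33+2√272)^2 = 2177 + 132√272
(33+2√272)^3 = 143649 + 8710√272
(33+2√272)^4 = 9478657 + 574728√272
(33+2√272)^5 = 625447713 + 37923338√272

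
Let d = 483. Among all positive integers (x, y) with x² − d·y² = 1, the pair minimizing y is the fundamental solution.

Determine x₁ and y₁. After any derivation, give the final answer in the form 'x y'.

√483 = [21; 1,42, …], period ℓ=2 (even) → k=1
k=0  a_k=21  p_k/q_k = 21/1
k=1  a_k=1  p_k/q_k = 22/1
→ (22, 1).  Check: 22²=484, 483·1²=483, difference 1.

22 1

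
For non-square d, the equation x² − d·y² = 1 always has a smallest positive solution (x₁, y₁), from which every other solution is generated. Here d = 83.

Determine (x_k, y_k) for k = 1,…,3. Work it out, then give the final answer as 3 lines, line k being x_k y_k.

82 9
13447 1476
2205226 242055

[9; 9,18] for √83; ℓ=2 ⇒ convergent index 1
k=0  a_k=9  p_k/q_k = 9/1
k=1  a_k=9  p_k/q_k = 82/9
(x₁, y₁) = (82, 9);  82² − 83·9² = 1 ✓
(82+9√83)^2 = 13447 + 1476√83
(82+9√83)^3 = 2205226 + 242055√83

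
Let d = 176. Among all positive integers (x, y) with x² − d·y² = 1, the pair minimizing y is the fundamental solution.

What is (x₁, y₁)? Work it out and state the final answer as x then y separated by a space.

199 15

√176 = [13; 3,1,3,26, …], period ℓ=4 (even) → k=3
k=0  a_k=13  p_k/q_k = 13/1
…
k=2  a_k=1  p_k/q_k = 53/4
k=3  a_k=3  p_k/q_k = 199/15
(x₁, y₁) = (199, 15);  199² − 176·15² = 1 ✓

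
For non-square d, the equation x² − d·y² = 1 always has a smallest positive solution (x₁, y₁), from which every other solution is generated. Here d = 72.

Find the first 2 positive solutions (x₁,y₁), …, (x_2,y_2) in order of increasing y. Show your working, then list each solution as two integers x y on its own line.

√72 → a₀=8, period (2,16); ℓ=2 even so k=1
k=0  a_k=8  p_k/q_k = 8/1
k=1  a_k=2  p_k/q_k = 17/2
→ (17, 2).  Check: 17²=289, 72·2²=288, difference 1.
(x_2, y_2) = (17·17 + 72·2·2, 17·2 + 2·17) = (577, 68)

17 2
577 68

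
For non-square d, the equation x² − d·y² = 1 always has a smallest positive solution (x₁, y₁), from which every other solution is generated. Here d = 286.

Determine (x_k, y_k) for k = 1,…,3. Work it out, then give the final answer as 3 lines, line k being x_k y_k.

561835 33222
631317134449 37330564740
709392124465745995 41947235681362578

[16; 1,10,3,3,2,3,3,10,1,32] for √286; ℓ=10 ⇒ convergent index 9
a_0=16:  p_0=16·1+0=16,  q_0=16·0+1=1
…
a_5=2:  p_5=2·1911+575=4397,  q_5=2·113+34=260
a_6=3:  p_6=3·4397+1911=15102,  q_6=3·260+113=893
a_7=3:  p_7=3·15102+4397=49703,  q_7=3·893+260=2939
a_8=10:  p_8=10·49703+15102=512132,  q_8=10·2939+893=30283
a_9=1:  p_9=1·512132+49703=561835,  q_9=1·30283+2939=33222
→ (561835, 33222).  Check: 561835²=315658567225, 286·33222²=315658567224, difference 1.
k=2:  x_2 = 561835·561835+286·33222·33222 = 631317134449,  y_2 = 561835·33222+33222·561835 = 37330564740
k=3:  x_3 = 561835·631317134449+286·33222·37330564740 = 709392124465745995,  y_3 = 561835·37330564740+33222·631317134449 = 41947235681362578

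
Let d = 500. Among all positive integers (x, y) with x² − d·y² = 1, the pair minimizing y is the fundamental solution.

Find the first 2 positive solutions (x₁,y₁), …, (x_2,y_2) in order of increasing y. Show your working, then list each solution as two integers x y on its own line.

930249 41602
1730726404001 77400437796

[22; 2,1,3,2,1,…,1,2,44] for √500; ℓ=14 ⇒ convergent index 13
k=0  a_k=22  p_k/q_k = 22/1
…
k=8  a_k=1  p_k/q_k = 15809/707
k=9  a_k=1  p_k/q_k = 30254/1353
…
k=11  a_k=3  p_k/q_k = 259205/11592
k=12  a_k=1  p_k/q_k = 335522/15005
k=13  a_k=2  p_k/q_k = 930249/41602
fundamental: x₁=930249, y₁=41602  (since 865363202001 − 500·1730726404 = 1)
(x_2, y_2) = (930249·930249 + 500·41602·41602, 930249·41602 + 41602·930249) = (1730726404001, 77400437796)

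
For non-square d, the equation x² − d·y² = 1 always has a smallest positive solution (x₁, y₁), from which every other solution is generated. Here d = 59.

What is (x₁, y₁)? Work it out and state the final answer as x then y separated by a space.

530 69

d=59: √d = [7; 1,2,7,2,1,14] (ℓ=6, even), read p_5/q_5
step 0: (7, 1)  from 7·(1,0) + (0,1)
…
step 4: (361, 47)  from 2·(169,22) + (23,3)
step 5: (530, 69)  from 1·(361,47) + (169,22)
(x₁, y₁) = (530, 69);  530² − 59·69² = 1 ✓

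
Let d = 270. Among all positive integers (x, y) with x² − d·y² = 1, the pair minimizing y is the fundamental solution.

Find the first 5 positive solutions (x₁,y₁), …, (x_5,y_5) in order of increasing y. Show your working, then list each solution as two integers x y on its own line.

√270 → a₀=16, period (2,3,6,3,2,32); ℓ=6 even so k=5
step 0: (16, 1)  from 16·(1,0) + (0,1)
step 1: (33, 2)  from 2·(16,1) + (1,0)
step 2: (115, 7)  from 3·(33,2) + (16,1)
step 3: (723, 44)  from 6·(115,7) + (33,2)
step 4: (2284, 139)  from 3·(723,44) + (115,7)
step 5: (5291, 322)  from 2·(2284,139) + (723,44)
→ (5291, 322).  Check: 5291²=27994681, 270·322²=27994680, difference 1.
k=2:  x_2 = 5291·5291+270·322·322 = 55989361,  y_2 = 5291·322+322·5291 = 3407404
k=3:  x_3 = 5291·55989361+270·322·3407404 = 592479412811,  y_3 = 5291·3407404+322·55989361 = 36057148806
k=4:  x_4 = 5291·592479412811+270·322·36057148806 = 6269617090376641,  y_4 = 5291·36057148806+322·592479412811 = 381556745257688
k=5:  x_5 = 5291·6269617090376641+270·322·381556745257688 = 66345087457886202251,  y_5 = 5291·381556745257688+322·6269617090376641 = 4037633442259705610

5291 322
55989361 3407404
592479412811 36057148806
6269617090376641 381556745257688
66345087457886202251 4037633442259705610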